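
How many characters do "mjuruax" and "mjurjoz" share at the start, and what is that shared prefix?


String 1: 'mjuruax'
String 2: 'mjurjoz'
Compare position by position:
pos 0: 'm' vs 'm' match
pos 1: 'j' vs 'j' match
pos 2: 'u' vs 'u' match
pos 3: 'r' vs 'r' match
pos 4: 'u' vs 'j' differ -> stop
Longest common prefix: "mjur" (length 4)


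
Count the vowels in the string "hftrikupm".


Input string: 'hftrikupm'
Operation: count vowels (a, e, i, o, u)
Scan: s[0]='h', s[1]='f', s[2]='t', s[3]='r', s[4]='i' (vowel), s[5]='k', s[6]='u' (vowel), s[7]='p', s[8]='m'
Vowels found: 2
Result: 2


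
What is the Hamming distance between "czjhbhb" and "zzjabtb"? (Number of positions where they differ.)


String 1: 'czjhbhb'
String 2: 'zzjabtb'
Compare each position: pos 0: 'c'!='z', pos 1: 'z'=='z', pos 2: 'j'=='j', pos 3: 'h'!='a', pos 4: 'b'=='b', pos 5: 'h'!='t', pos 6: 'b'=='b'
Differing positions: 3
Hamming distance: 3


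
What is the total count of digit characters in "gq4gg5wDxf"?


Input string: 'gq4gg5wDxf'
Operation: count digit characters (0-9)
Scan: 'g', 'q', '4'(digit), 'g', 'g', '5'(digit), 'w', 'D', 'x', 'f'
Digits found: 2
Result: 2


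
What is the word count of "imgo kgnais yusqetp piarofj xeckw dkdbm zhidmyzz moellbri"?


Input string: 'imgo kgnais yusqetp piarofj xeckw dkdbm zhidmyzz moellbri'
Operation: split by spaces
Words found: 'imgo', 'kgnais', 'yusqetp', 'piarofj', 'xeckw', 'dkdbm', 'zhidmyzz', 'moellbri'
Word count: 8


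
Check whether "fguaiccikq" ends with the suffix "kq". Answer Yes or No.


Input string: 'fguaiccikq'
Suffix to check: 'kq'
Last 2 characters of input: 'kq'
Match: True
Result: Yes


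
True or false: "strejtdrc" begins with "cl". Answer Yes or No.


Input string: 'strejtdrc'
Prefix to check: 'cl'
First 2 characters of input: 'st'
Match: False
Result: No


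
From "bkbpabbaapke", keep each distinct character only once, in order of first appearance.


Input: 'bkbpabbaapke'
Operation: keep first occurrence of each character
Scan: s[0]='b' new -> keep; s[1]='k' new -> keep; s[2]='b' seen -> skip; s[3]='p' new -> keep; s[4]='a' new -> keep; s[5]='b' seen -> skip; s[6]='b' seen -> skip; s[7]='a' seen -> skip; s[8]='a' seen -> skip; s[9]='p' seen -> skip; s[10]='k' seen -> skip; s[11]='e' new -> keep
Result: bkpae


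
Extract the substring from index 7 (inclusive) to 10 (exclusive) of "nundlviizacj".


Input string: 'nundlviizacj'
Operation: slice [7:10]
Extract characters: s[7]='i', s[8]='z', s[9]='a'
Result: iza


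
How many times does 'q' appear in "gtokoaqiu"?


Input string: 'gtokoaqiu'
Target character: 'q'
Scan each position: s[6]='q'
Matches found at indices: 6
Total: 1


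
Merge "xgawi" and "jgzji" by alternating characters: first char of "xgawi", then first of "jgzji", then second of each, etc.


String 1: 'xgawi'
String 2: 'jgzji'
Operation: alternate characters
Pairs: 'x'+'j', 'g'+'g', 'a'+'z', 'w'+'j', 'i'+'i'
Result: xjggazwjii


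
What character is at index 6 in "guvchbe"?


Input string: 'guvchbe'
Operation: get character at index 6
Index mapping: s[0]='g', s[1]='u', s[2]='v', s[3]='c', s[4]='h', s[5]='b', s[6]='e'
Result: 'e'


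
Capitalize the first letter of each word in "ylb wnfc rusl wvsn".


Input string: 'ylb wnfc rusl wvsn'
Operation: capitalize first letter of each word
Word transformations: 'ylb'->'Ylb', 'wnfc'->'Wnfc', 'rusl'->'Rusl', 'wvsn'->'Wvsn'
Result: Ylb Wnfc Rusl Wvsn


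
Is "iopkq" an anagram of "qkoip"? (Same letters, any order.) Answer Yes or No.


String 1: 'qkoip' -> sorted: 'ikopq'
String 2: 'iopkq' -> sorted: 'ikopq'
Compare sorted forms: 'ikopq' == 'ikopq'
Anagram: Yes


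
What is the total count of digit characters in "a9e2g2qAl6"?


Input string: 'a9e2g2qAl6'
Operation: count digit characters (0-9)
Scan: 'a', '9'(digit), 'e', '2'(digit), 'g', '2'(digit), 'q', 'A', 'l', '6'(digit)
Digits found: 4
Result: 4


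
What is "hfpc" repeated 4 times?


Input string: 'hfpc'
Operation: repeat 4 times
Concatenation: 'hfpc' + 'hfpc' + 'hfpc' + 'hfpc'
Result: hfpchfpchfpchfpc


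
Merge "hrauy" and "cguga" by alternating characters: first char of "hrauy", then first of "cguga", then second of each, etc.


String 1: 'hrauy'
String 2: 'cguga'
Operation: alternate characters
Pairs: 'h'+'c', 'r'+'g', 'a'+'u', 'u'+'g', 'y'+'a'
Result: hcrgauugya


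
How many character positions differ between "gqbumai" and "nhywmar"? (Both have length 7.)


String 1: 'gqbumai'
String 2: 'nhywmar'
Compare each position: pos 0: 'g'!='n', pos 1: 'q'!='h', pos 2: 'b'!='y', pos 3: 'u'!='w', pos 4: 'm'=='m', pos 5: 'a'=='a', pos 6: 'i'!='r'
Differing positions: 5
Hamming distance: 5


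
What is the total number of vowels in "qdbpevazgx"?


Input string: 'qdbpevazgx'
Operation: count vowels (a, e, i, o, u)
Scan: s[0]='q', s[1]='d', s[2]='b', s[3]='p', s[4]='e' (vowel), s[5]='v', s[6]='a' (vowel), s[7]='z', s[8]='g', s[9]='x'
Vowels found: 2
Result: 2


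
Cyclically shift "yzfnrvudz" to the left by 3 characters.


Input: 'yzfnrvudz', shift = 3
Operation: split at index 3 and swap parts
Front part s[0:3] = 'yzf'
Back part s[3:] = 'nrvudz'
Rotated = back + front = 'nrvudz' + 'yzf'
Result: nrvudzyzf


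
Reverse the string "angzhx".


Input string: 'angzhx'
Operation: reverse character order
Original order: 'a' -> 'n' -> 'g' -> 'z' -> 'h' -> 'x'
Reversed order: 'x' -> 'h' -> 'z' -> 'g' -> 'n' -> 'a'
Result: xhzgna


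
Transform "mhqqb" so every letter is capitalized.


Input string: 'mhqqb'
Operation: convert each letter to uppercase
Mapping: 'm'->'M', 'h'->'H', 'q'->'Q', 'q'->'Q', 'b'->'B'
Result: MHQQB


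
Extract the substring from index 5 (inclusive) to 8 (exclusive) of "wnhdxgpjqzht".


Input string: 'wnhdxgpjqzht'
Operation: slice [5:8]
Extract characters: s[5]='g', s[6]='p', s[7]='j'
Result: gpj


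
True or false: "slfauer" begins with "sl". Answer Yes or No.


Input string: 'slfauer'
Prefix to check: 'sl'
First 2 characters of input: 'sl'
Match: True
Result: Yes


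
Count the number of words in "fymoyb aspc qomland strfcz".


Input string: 'fymoyb aspc qomland strfcz'
Operation: split by spaces
Words found: 'fymoyb', 'aspc', 'qomland', 'strfcz'
Word count: 4


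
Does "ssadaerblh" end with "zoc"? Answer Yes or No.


Input string: 'ssadaerblh'
Suffix to check: 'zoc'
Last 3 characters of input: 'blh'
Match: False
Result: No


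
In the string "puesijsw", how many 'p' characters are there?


Input string: 'puesijsw'
Target character: 'p'
Scan each position: s[0]='p'
Matches found at indices: 0
Total: 1


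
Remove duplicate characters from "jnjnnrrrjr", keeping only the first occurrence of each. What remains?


Input: 'jnjnnrrrjr'
Operation: keep first occurrence of each character
Scan: s[0]='j' new -> keep; s[1]='n' new -> keep; s[2]='j' seen -> skip; s[3]='n' seen -> skip; s[4]='n' seen -> skip; s[5]='r' new -> keep; s[6]='r' seen -> skip; s[7]='r' seen -> skip; s[8]='j' seen -> skip; s[9]='r' seen -> skip
Result: jnr


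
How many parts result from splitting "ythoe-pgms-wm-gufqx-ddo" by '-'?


Input string: 'ythoe-pgms-wm-gufqx-ddo'
Delimiter: '-'
Split result: 'ythoe', 'pgms', 'wm', 'gufqx', 'ddo'
Number of parts: 5


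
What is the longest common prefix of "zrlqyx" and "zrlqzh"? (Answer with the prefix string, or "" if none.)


String 1: 'zrlqyx'
String 2: 'zrlqzh'
Compare position by position:
pos 0: 'z' vs 'z' match
pos 1: 'r' vs 'r' match
pos 2: 'l' vs 'l' match
pos 3: 'q' vs 'q' match
pos 4: 'y' vs 'z' differ -> stop
Longest common prefix: "zrlq" (length 4)


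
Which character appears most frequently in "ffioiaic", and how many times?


Input: 'ffioiaic'
Operation: tally each character
Counts: 'a':1, 'c':1, 'f':2, 'i':3, 'o':1
Maximum: 'i' appears 3 times


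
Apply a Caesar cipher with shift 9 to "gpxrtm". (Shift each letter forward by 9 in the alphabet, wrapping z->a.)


Input: 'gpxrtm', shift = 9
Operation: for each letter, (position + 9) mod 26
Mapping: 'g'(6+9=15)->'p', 'p'(15+9=24)->'y', 'x'(23+9=32, 32 mod 26=6)->'g', 'r'(17+9=26, 26 mod 26=0)->'a', 't'(19+9=28, 28 mod 26=2)->'c', 'm'(12+9=21)->'v'
Result: pygacv


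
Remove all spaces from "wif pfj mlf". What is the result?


Input string: 'wif pfj mlf'
Operation: remove all spaces
Words: 'wif', 'pfj', 'mlf'
Join without spaces: wifpfjmlf


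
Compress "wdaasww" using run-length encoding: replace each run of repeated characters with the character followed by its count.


Input: 'wdaasww'
Operation: identify consecutive runs
Runs: 'w' -> w1, 'd' -> d1, 'aa' -> a2, 's' -> s1, 'ww' -> w2
Encoded: w1d1a2s1w2


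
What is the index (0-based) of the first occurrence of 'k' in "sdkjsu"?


Input string: 'sdkjsu'
Target: 'k'
Scanning left to right: s[0]='s', s[1]='d', s[2]='k'
First match at index: 2


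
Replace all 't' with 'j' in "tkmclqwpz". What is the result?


Input string: 'tkmclqwpz'
Operation: replace 't' with 'j'
Positions of 't': 0
After replacement: jkmclqwpz


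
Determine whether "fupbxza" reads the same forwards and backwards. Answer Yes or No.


Input string: 'fupbxza'
Reversed: 'azxbpuf'
Compare pairs: s[0]='f' vs s[6]='a' (mismatch), s[1]='u' vs s[5]='z' (mismatch), s[2]='p' vs s[4]='x' (mismatch)
Palindrome: No


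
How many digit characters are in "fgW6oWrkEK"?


Input string: 'fgW6oWrkEK'
Operation: count digit characters (0-9)
Scan: 'f', 'g', 'W', '6'(digit), 'o', 'W', 'r', 'k', 'E', 'K'
Digits found: 1
Result: 1


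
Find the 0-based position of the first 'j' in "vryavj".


Input string: 'vryavj'
Target: 'j'
Scanning left to right: s[0]='v', s[1]='r', s[2]='y', s[3]='a', s[4]='v', s[5]='j'
First match at index: 5


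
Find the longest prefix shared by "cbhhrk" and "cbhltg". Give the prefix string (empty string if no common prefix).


String 1: 'cbhhrk'
String 2: 'cbhltg'
Compare position by position:
pos 0: 'c' vs 'c' match
pos 1: 'b' vs 'b' match
pos 2: 'h' vs 'h' match
pos 3: 'h' vs 'l' differ -> stop
Longest common prefix: "cbh" (length 3)


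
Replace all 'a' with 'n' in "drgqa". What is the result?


Input string: 'drgqa'
Operation: replace 'a' with 'n'
Positions of 'a': 4
After replacement: drgqn


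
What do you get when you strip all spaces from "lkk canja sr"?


Input string: 'lkk canja sr'
Operation: remove all spaces
Words: 'lkk', 'canja', 'sr'
Join without spaces: lkkcanjasr


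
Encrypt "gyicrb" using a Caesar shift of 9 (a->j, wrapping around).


Input: 'gyicrb', shift = 9
Operation: for each letter, (position + 9) mod 26
Mapping: 'g'(6+9=15)->'p', 'y'(24+9=33, 33 mod 26=7)->'h', 'i'(8+9=17)->'r', 'c'(2+9=11)->'l', 'r'(17+9=26, 26 mod 26=0)->'a', 'b'(1+9=10)->'k'
Result: phrlak


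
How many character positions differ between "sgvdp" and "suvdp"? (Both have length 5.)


String 1: 'sgvdp'
String 2: 'suvdp'
Compare each position: pos 0: 's'=='s', pos 1: 'g'!='u', pos 2: 'v'=='v', pos 3: 'd'=='d', pos 4: 'p'=='p'
Differing positions: 1
Hamming distance: 1


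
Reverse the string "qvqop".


Input string: 'qvqop'
Operation: reverse character order
Original order: 'q' -> 'v' -> 'q' -> 'o' -> 'p'
Reversed order: 'p' -> 'o' -> 'q' -> 'v' -> 'q'
Result: poqvq


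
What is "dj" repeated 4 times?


Input string: 'dj'
Operation: repeat 4 times
Concatenation: 'dj' + 'dj' + 'dj' + 'dj'
Result: djdjdjdj


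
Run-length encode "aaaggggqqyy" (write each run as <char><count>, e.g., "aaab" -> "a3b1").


Input: 'aaaggggqqyy'
Operation: identify consecutive runs
Runs: 'aaa' -> a3, 'gggg' -> g4, 'qq' -> q2, 'yy' -> y2
Encoded: a3g4q2y2


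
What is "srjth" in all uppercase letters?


Input string: 'srjth'
Operation: convert each letter to uppercase
Mapping: 's'->'S', 'r'->'R', 'j'->'J', 't'->'T', 'h'->'H'
Result: SRJTH


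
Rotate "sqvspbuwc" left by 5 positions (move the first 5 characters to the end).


Input: 'sqvspbuwc', shift = 5
Operation: split at index 5 and swap parts
Front part s[0:5] = 'sqvsp'
Back part s[5:] = 'buwc'
Rotated = back + front = 'buwc' + 'sqvsp'
Result: buwcsqvsp


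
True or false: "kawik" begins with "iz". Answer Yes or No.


Input string: 'kawik'
Prefix to check: 'iz'
First 2 characters of input: 'ka'
Match: False
Result: No


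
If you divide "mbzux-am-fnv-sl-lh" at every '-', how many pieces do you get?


Input string: 'mbzux-am-fnv-sl-lh'
Delimiter: '-'
Split result: 'mbzux', 'am', 'fnv', 'sl', 'lh'
Number of parts: 5


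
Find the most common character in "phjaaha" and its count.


Input: 'phjaaha'
Operation: tally each character
Counts: 'a':3, 'h':2, 'j':1, 'p':1
Maximum: 'a' appears 3 times


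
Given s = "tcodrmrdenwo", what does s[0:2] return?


Input string: 'tcodrmrdenwo'
Operation: slice [0:2]
Extract characters: s[0]='t', s[1]='c'
Result: tc


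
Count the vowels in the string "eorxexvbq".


Input string: 'eorxexvbq'
Operation: count vowels (a, e, i, o, u)
Scan: s[0]='e' (vowel), s[1]='o' (vowel), s[2]='r', s[3]='x', s[4]='e' (vowel), s[5]='x', s[6]='v', s[7]='b', s[8]='q'
Vowels found: 3
Result: 3


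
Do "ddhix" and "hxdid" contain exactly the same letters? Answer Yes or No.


String 1: 'ddhix' -> sorted: 'ddhix'
String 2: 'hxdid' -> sorted: 'ddhix'
Compare sorted forms: 'ddhix' == 'ddhix'
Anagram: Yes


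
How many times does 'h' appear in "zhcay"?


Input string: 'zhcay'
Target character: 'h'
Scan each position: s[1]='h'
Matches found at indices: 1
Total: 1


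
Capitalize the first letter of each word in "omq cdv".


Input string: 'omq cdv'
Operation: capitalize first letter of each word
Word transformations: 'omq'->'Omq', 'cdv'->'Cdv'
Result: Omq Cdv


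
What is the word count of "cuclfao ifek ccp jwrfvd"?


Input string: 'cuclfao ifek ccp jwrfvd'
Operation: split by spaces
Words found: 'cuclfao', 'ifek', 'ccp', 'jwrfvd'
Word count: 4


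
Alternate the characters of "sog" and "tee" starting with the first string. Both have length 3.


String 1: 'sog'
String 2: 'tee'
Operation: alternate characters
Pairs: 's'+'t', 'o'+'e', 'g'+'e'
Result: stoege


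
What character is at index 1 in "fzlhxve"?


Input string: 'fzlhxve'
Operation: get character at index 1
Index mapping: s[0]='f', s[1]='z'
Result: 'z'


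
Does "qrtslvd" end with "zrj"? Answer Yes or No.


Input string: 'qrtslvd'
Suffix to check: 'zrj'
Last 3 characters of input: 'lvd'
Match: False
Result: No


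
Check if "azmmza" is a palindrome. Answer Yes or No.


Input string: 'azmmza'
Reversed: 'azmmza'
Compare pairs: s[0]='a' vs s[5]='a' (match), s[1]='z' vs s[4]='z' (match), s[2]='m' vs s[3]='m' (match)
Palindrome: Yes


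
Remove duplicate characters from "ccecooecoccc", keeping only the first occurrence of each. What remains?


Input: 'ccecooecoccc'
Operation: keep first occurrence of each character
Scan: s[0]='c' new -> keep; s[1]='c' seen -> skip; s[2]='e' new -> keep; s[3]='c' seen -> skip; s[4]='o' new -> keep; s[5]='o' seen -> skip; s[6]='e' seen -> skip; s[7]='c' seen -> skip; s[8]='o' seen -> skip; s[9]='c' seen -> skip; s[10]='c' seen -> skip; s[11]='c' seen -> skip
Result: ceo


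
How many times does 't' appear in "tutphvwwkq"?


Input string: 'tutphvwwkq'
Target character: 't'
Scan each position: s[0]='t', s[2]='t'
Matches found at indices: 0, 2
Total: 2


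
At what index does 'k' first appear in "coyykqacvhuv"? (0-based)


Input string: 'coyykqacvhuv'
Target: 'k'
Scanning left to right: s[0]='c', s[1]='o', s[2]='y', s[3]='y', s[4]='k'
First match at index: 4


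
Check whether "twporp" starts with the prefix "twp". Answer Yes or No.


Input string: 'twporp'
Prefix to check: 'twp'
First 3 characters of input: 'twp'
Match: True
Result: Yes


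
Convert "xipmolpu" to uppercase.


Input string: 'xipmolpu'
Operation: convert each letter to uppercase
Mapping: 'x'->'X', 'i'->'I', 'p'->'P', 'm'->'M', 'o'->'O', 'l'->'L', 'p'->'P', 'u'->'U'
Result: XIPMOLPU


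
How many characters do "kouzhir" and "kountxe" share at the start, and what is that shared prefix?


String 1: 'kouzhir'
String 2: 'kountxe'
Compare position by position:
pos 0: 'k' vs 'k' match
pos 1: 'o' vs 'o' match
pos 2: 'u' vs 'u' match
pos 3: 'z' vs 'n' differ -> stop
Longest common prefix: "kou" (length 3)


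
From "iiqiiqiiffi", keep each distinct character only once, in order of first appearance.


Input: 'iiqiiqiiffi'
Operation: keep first occurrence of each character
Scan: s[0]='i' new -> keep; s[1]='i' seen -> skip; s[2]='q' new -> keep; s[3]='i' seen -> skip; s[4]='i' seen -> skip; s[5]='q' seen -> skip; s[6]='i' seen -> skip; s[7]='i' seen -> skip; s[8]='f' new -> keep; s[9]='f' seen -> skip; s[10]='i' seen -> skip
Result: iqf


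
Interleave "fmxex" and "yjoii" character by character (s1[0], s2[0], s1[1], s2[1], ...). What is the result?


String 1: 'fmxex'
String 2: 'yjoii'
Operation: alternate characters
Pairs: 'f'+'y', 'm'+'j', 'x'+'o', 'e'+'i', 'x'+'i'
Result: fymjxoeixi


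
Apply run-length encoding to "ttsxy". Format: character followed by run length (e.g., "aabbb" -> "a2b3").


Input: 'ttsxy'
Operation: identify consecutive runs
Runs: 'tt' -> t2, 's' -> s1, 'x' -> x1, 'y' -> y1
Encoded: t2s1x1y1


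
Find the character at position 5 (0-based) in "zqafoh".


Input string: 'zqafoh'
Operation: get character at index 5
Index mapping: s[0]='z', s[1]='q', s[2]='a', s[3]='f', s[4]='o', s[5]='h'
Result: 'h'


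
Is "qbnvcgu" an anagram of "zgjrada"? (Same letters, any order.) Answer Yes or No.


String 1: 'zgjrada' -> sorted: 'aadgjrz'
String 2: 'qbnvcgu' -> sorted: 'bcgnquv'
Compare sorted forms: 'aadgjrz' != 'bcgnquv'
Anagram: No


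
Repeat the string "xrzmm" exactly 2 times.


Input string: 'xrzmm'
Operation: repeat 2 times
Concatenation: 'xrzmm' + 'xrzmm'
Result: xrzmmxrzmm


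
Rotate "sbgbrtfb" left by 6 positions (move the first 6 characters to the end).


Input: 'sbgbrtfb', shift = 6
Operation: split at index 6 and swap parts
Front part s[0:6] = 'sbgbrt'
Back part s[6:] = 'fb'
Rotated = back + front = 'fb' + 'sbgbrt'
Result: fbsbgbrt


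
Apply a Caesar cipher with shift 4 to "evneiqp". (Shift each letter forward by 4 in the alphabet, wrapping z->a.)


Input: 'evneiqp', shift = 4
Operation: for each letter, (position + 4) mod 26
Mapping: 'e'(4+4=8)->'i', 'v'(21+4=25)->'z', 'n'(13+4=17)->'r', 'e'(4+4=8)->'i', 'i'(8+4=12)->'m', 'q'(16+4=20)->'u', 'p'(15+4=19)->'t'
Result: izrimut


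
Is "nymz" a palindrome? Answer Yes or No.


Input string: 'nymz'
Reversed: 'zmyn'
Compare pairs: s[0]='n' vs s[3]='z' (mismatch), s[1]='y' vs s[2]='m' (mismatch)
Palindrome: No


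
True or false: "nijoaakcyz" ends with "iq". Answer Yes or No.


Input string: 'nijoaakcyz'
Suffix to check: 'iq'
Last 2 characters of input: 'yz'
Match: False
Result: No


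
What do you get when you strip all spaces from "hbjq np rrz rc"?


Input string: 'hbjq np rrz rc'
Operation: remove all spaces
Words: 'hbjq', 'np', 'rrz', 'rc'
Join without spaces: hbjqnprrzrc


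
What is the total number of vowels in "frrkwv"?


Input string: 'frrkwv'
Operation: count vowels (a, e, i, o, u)
Scan: s[0]='f', s[1]='r', s[2]='r', s[3]='k', s[4]='w', s[5]='v'
Vowels found: 0
Result: 0


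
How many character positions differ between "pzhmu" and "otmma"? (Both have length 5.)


String 1: 'pzhmu'
String 2: 'otmma'
Compare each position: pos 0: 'p'!='o', pos 1: 'z'!='t', pos 2: 'h'!='m', pos 3: 'm'=='m', pos 4: 'u'!='a'
Differing positions: 4
Hamming distance: 4


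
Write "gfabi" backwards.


Input string: 'gfabi'
Operation: reverse character order
Original order: 'g' -> 'f' -> 'a' -> 'b' -> 'i'
Reversed order: 'i' -> 'b' -> 'a' -> 'f' -> 'g'
Result: ibafg


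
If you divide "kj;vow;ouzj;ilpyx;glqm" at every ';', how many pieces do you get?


Input string: 'kj;vow;ouzj;ilpyx;glqm'
Delimiter: ';'
Split result: 'kj', 'vow', 'ouzj', 'ilpyx', 'glqm'
Number of parts: 5


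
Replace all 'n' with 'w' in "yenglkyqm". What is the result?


Input string: 'yenglkyqm'
Operation: replace 'n' with 'w'
Positions of 'n': 2
After replacement: yewglkyqm


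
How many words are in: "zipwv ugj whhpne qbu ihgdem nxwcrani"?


Input string: 'zipwv ugj whhpne qbu ihgdem nxwcrani'
Operation: split by spaces
Words found: 'zipwv', 'ugj', 'whhpne', 'qbu', 'ihgdem', 'nxwcrani'
Word count: 6


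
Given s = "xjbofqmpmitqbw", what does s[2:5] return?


Input string: 'xjbofqmpmitqbw'
Operation: slice [2:5]
Extract characters: s[2]='b', s[3]='o', s[4]='f'
Result: bof


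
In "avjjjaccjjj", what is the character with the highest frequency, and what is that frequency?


Input: 'avjjjaccjjj'
Operation: tally each character
Counts: 'a':2, 'c':2, 'j':6, 'v':1
Maximum: 'j' appears 6 times


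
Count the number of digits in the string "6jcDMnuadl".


Input string: '6jcDMnuadl'
Operation: count digit characters (0-9)
Scan: '6'(digit), 'j', 'c', 'D', 'M', 'n', 'u', 'a', 'd', 'l'
Digits found: 1
Result: 1


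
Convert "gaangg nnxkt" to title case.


Input string: 'gaangg nnxkt'
Operation: capitalize first letter of each word
Word transformations: 'gaangg'->'Gaangg', 'nnxkt'->'Nnxkt'
Result: Gaangg Nnxkt


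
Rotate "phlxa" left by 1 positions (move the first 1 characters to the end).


Input: 'phlxa', shift = 1
Operation: split at index 1 and swap parts
Front part s[0:1] = 'p'
Back part s[1:] = 'hlxa'
Rotated = back + front = 'hlxa' + 'p'
Result: hlxap


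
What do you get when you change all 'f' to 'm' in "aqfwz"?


Input string: 'aqfwz'
Operation: replace 'f' with 'm'
Positions of 'f': 2
After replacement: aqmwz


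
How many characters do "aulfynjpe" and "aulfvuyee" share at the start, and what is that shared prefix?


String 1: 'aulfynjpe'
String 2: 'aulfvuyee'
Compare position by position:
pos 0: 'a' vs 'a' match
pos 1: 'u' vs 'u' match
pos 2: 'l' vs 'l' match
pos 3: 'f' vs 'f' match
pos 4: 'y' vs 'v' differ -> stop
Longest common prefix: "aulf" (length 4)


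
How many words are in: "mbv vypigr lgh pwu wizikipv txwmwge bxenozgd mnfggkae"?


Input string: 'mbv vypigr lgh pwu wizikipv txwmwge bxenozgd mnfggkae'
Operation: split by spaces
Words found: 'mbv', 'vypigr', 'lgh', 'pwu', 'wizikipv', 'txwmwge', 'bxenozgd', 'mnfggkae'
Word count: 8


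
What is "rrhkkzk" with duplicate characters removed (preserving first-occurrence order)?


Input: 'rrhkkzk'
Operation: keep first occurrence of each character
Scan: s[0]='r' new -> keep; s[1]='r' seen -> skip; s[2]='h' new -> keep; s[3]='k' new -> keep; s[4]='k' seen -> skip; s[5]='z' new -> keep; s[6]='k' seen -> skip
Result: rhkz


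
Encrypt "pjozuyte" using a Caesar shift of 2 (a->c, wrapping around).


Input: 'pjozuyte', shift = 2
Operation: for each letter, (position + 2) mod 26
Mapping: 'p'(15+2=17)->'r', 'j'(9+2=11)->'l', 'o'(14+2=16)->'q', 'z'(25+2=27, 27 mod 26=1)->'b', 'u'(20+2=22)->'w', 'y'(24+2=26, 26 mod 26=0)->'a', 't'(19+2=21)->'v', 'e'(4+2=6)->'g'
Result: rlqbwavg


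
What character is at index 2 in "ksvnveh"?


Input string: 'ksvnveh'
Operation: get character at index 2
Index mapping: s[0]='k', s[1]='s', s[2]='v'
Result: 'v'


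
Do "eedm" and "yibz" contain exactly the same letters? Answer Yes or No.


String 1: 'eedm' -> sorted: 'deem'
String 2: 'yibz' -> sorted: 'biyz'
Compare sorted forms: 'deem' != 'biyz'
Anagram: No


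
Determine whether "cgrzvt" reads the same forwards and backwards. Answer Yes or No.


Input string: 'cgrzvt'
Reversed: 'tvzrgc'
Compare pairs: s[0]='c' vs s[5]='t' (mismatch), s[1]='g' vs s[4]='v' (mismatch), s[2]='r' vs s[3]='z' (mismatch)
Palindrome: No


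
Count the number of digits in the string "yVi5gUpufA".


Input string: 'yVi5gUpufA'
Operation: count digit characters (0-9)
Scan: 'y', 'V', 'i', '5'(digit), 'g', 'U', 'p', 'u', 'f', 'A'
Digits found: 1
Result: 1


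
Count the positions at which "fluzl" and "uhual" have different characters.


String 1: 'fluzl'
String 2: 'uhual'
Compare each position: pos 0: 'f'!='u', pos 1: 'l'!='h', pos 2: 'u'=='u', pos 3: 'z'!='a', pos 4: 'l'=='l'
Differing positions: 3
Hamming distance: 3


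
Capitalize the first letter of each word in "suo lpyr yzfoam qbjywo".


Input string: 'suo lpyr yzfoam qbjywo'
Operation: capitalize first letter of each word
Word transformations: 'suo'->'Suo', 'lpyr'->'Lpyr', 'yzfoam'->'Yzfoam', 'qbjywo'->'Qbjywo'
Result: Suo Lpyr Yzfoam Qbjywo


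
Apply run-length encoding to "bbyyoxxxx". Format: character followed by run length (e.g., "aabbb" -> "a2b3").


Input: 'bbyyoxxxx'
Operation: identify consecutive runs
Runs: 'bb' -> b2, 'yy' -> y2, 'o' -> o1, 'xxxx' -> x4
Encoded: b2y2o1x4


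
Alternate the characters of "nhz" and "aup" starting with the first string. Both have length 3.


String 1: 'nhz'
String 2: 'aup'
Operation: alternate characters
Pairs: 'n'+'a', 'h'+'u', 'z'+'p'
Result: nahuzp


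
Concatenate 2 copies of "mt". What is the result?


Input string: 'mt'
Operation: repeat 2 times
Concatenation: 'mt' + 'mt'
Result: mtmt


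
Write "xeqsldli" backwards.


Input string: 'xeqsldli'
Operation: reverse character order
Original order: 'x' -> 'e' -> 'q' -> 's' -> 'l' -> 'd' -> 'l' -> 'i'
Reversed order: 'i' -> 'l' -> 'd' -> 'l' -> 's' -> 'q' -> 'e' -> 'x'
Result: ildlsqex


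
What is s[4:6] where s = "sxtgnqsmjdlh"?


Input string: 'sxtgnqsmjdlh'
Operation: slice [4:6]
Extract characters: s[4]='n', s[5]='q'
Result: nq


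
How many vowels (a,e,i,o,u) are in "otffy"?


Input string: 'otffy'
Operation: count vowels (a, e, i, o, u)
Scan: s[0]='o' (vowel), s[1]='t', s[2]='f', s[3]='f', s[4]='y'
Vowels found: 1
Result: 1


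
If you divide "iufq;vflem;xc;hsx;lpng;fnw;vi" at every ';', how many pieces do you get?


Input string: 'iufq;vflem;xc;hsx;lpng;fnw;vi'
Delimiter: ';'
Split result: 'iufq', 'vflem', 'xc', 'hsx', 'lpng', 'fnw', 'vi'
Number of parts: 7


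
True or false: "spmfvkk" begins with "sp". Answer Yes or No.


Input string: 'spmfvkk'
Prefix to check: 'sp'
First 2 characters of input: 'sp'
Match: True
Result: Yes


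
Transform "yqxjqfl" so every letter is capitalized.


Input string: 'yqxjqfl'
Operation: convert each letter to uppercase
Mapping: 'y'->'Y', 'q'->'Q', 'x'->'X', 'j'->'J', 'q'->'Q', 'f'->'F', 'l'->'L'
Result: YQXJQFL


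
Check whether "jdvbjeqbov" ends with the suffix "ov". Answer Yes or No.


Input string: 'jdvbjeqbov'
Suffix to check: 'ov'
Last 2 characters of input: 'ov'
Match: True
Result: Yes


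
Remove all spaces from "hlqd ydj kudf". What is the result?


Input string: 'hlqd ydj kudf'
Operation: remove all spaces
Words: 'hlqd', 'ydj', 'kudf'
Join without spaces: hlqdydjkudf


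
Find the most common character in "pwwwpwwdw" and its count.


Input: 'pwwwpwwdw'
Operation: tally each character
Counts: 'd':1, 'p':2, 'w':6
Maximum: 'w' appears 6 times


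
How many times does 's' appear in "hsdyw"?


Input string: 'hsdyw'
Target character: 's'
Scan each position: s[1]='s'
Matches found at indices: 1
Total: 1


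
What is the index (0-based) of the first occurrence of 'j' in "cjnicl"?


Input string: 'cjnicl'
Target: 'j'
Scanning left to right: s[0]='c', s[1]='j'
First match at index: 1


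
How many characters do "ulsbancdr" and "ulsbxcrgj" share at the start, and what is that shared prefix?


String 1: 'ulsbancdr'
String 2: 'ulsbxcrgj'
Compare position by position:
pos 0: 'u' vs 'u' match
pos 1: 'l' vs 'l' match
pos 2: 's' vs 's' match
pos 3: 'b' vs 'b' match
pos 4: 'a' vs 'x' differ -> stop
Longest common prefix: "ulsb" (length 4)


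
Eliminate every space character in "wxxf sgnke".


Input string: 'wxxf sgnke'
Operation: remove all spaces
Words: 'wxxf', 'sgnke'
Join without spaces: wxxfsgnke


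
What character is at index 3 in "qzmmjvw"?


Input string: 'qzmmjvw'
Operation: get character at index 3
Index mapping: s[0]='q', s[1]='z', s[2]='m', s[3]='m'
Result: 'm'


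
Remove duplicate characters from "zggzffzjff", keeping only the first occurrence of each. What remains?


Input: 'zggzffzjff'
Operation: keep first occurrence of each character
Scan: s[0]='z' new -> keep; s[1]='g' new -> keep; s[2]='g' seen -> skip; s[3]='z' seen -> skip; s[4]='f' new -> keep; s[5]='f' seen -> skip; s[6]='z' seen -> skip; s[7]='j' new -> keep; s[8]='f' seen -> skip; s[9]='f' seen -> skip
Result: zgfj


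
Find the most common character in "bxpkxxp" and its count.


Input: 'bxpkxxp'
Operation: tally each character
Counts: 'b':1, 'k':1, 'p':2, 'x':3
Maximum: 'x' appears 3 times


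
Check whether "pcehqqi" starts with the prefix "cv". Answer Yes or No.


Input string: 'pcehqqi'
Prefix to check: 'cv'
First 2 characters of input: 'pc'
Match: False
Result: No


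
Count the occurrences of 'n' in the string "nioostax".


Input string: 'nioostax'
Target character: 'n'
Scan each position: s[0]='n'
Matches found at indices: 0
Total: 1


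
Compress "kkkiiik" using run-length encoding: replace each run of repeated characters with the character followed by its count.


Input: 'kkkiiik'
Operation: identify consecutive runs
Runs: 'kkk' -> k3, 'iii' -> i3, 'k' -> k1
Encoded: k3i3k1


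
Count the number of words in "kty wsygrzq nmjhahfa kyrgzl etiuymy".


Input string: 'kty wsygrzq nmjhahfa kyrgzl etiuymy'
Operation: split by spaces
Words found: 'kty', 'wsygrzq', 'nmjhahfa', 'kyrgzl', 'etiuymy'
Word count: 5


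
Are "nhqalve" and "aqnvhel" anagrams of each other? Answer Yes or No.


String 1: 'nhqalve' -> sorted: 'aehlnqv'
String 2: 'aqnvhel' -> sorted: 'aehlnqv'
Compare sorted forms: 'aehlnqv' == 'aehlnqv'
Anagram: Yes


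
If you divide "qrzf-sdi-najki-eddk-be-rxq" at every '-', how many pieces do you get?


Input string: 'qrzf-sdi-najki-eddk-be-rxq'
Delimiter: '-'
Split result: 'qrzf', 'sdi', 'najki', 'eddk', 'be', 'rxq'
Number of parts: 6


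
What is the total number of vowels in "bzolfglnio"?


Input string: 'bzolfglnio'
Operation: count vowels (a, e, i, o, u)
Scan: s[0]='b', s[1]='z', s[2]='o' (vowel), s[3]='l', s[4]='f', s[5]='g', s[6]='l', s[7]='n', s[8]='i' (vowel), s[9]='o' (vowel)
Vowels found: 3
Result: 3


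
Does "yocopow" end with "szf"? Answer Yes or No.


Input string: 'yocopow'
Suffix to check: 'szf'
Last 3 characters of input: 'pow'
Match: False
Result: No


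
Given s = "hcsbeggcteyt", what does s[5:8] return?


Input string: 'hcsbeggcteyt'
Operation: slice [5:8]
Extract characters: s[5]='g', s[6]='g', s[7]='c'
Result: ggc


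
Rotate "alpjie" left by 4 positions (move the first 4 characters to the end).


Input: 'alpjie', shift = 4
Operation: split at index 4 and swap parts
Front part s[0:4] = 'alpj'
Back part s[4:] = 'ie'
Rotated = back + front = 'ie' + 'alpj'
Result: iealpj


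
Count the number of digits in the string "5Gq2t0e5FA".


Input string: '5Gq2t0e5FA'
Operation: count digit characters (0-9)
Scan: '5'(digit), 'G', 'q', '2'(digit), 't', '0'(digit), 'e', '5'(digit), 'F', 'A'
Digits found: 4
Result: 4


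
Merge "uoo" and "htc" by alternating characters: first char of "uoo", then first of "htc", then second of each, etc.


String 1: 'uoo'
String 2: 'htc'
Operation: alternate characters
Pairs: 'u'+'h', 'o'+'t', 'o'+'c'
Result: uhotoc


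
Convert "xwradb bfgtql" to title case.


Input string: 'xwradb bfgtql'
Operation: capitalize first letter of each word
Word transformations: 'xwradb'->'Xwradb', 'bfgtql'->'Bfgtql'
Result: Xwradb Bfgtql


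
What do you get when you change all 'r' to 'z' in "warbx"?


Input string: 'warbx'
Operation: replace 'r' with 'z'
Positions of 'r': 2
After replacement: wazbx


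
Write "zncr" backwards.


Input string: 'zncr'
Operation: reverse character order
Original order: 'z' -> 'n' -> 'c' -> 'r'
Reversed order: 'r' -> 'c' -> 'n' -> 'z'
Result: rcnz


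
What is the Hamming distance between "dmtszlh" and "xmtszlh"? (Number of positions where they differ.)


String 1: 'dmtszlh'
String 2: 'xmtszlh'
Compare each position: pos 0: 'd'!='x', pos 1: 'm'=='m', pos 2: 't'=='t', pos 3: 's'=='s', pos 4: 'z'=='z', pos 5: 'l'=='l', pos 6: 'h'=='h'
Differing positions: 1
Hamming distance: 1


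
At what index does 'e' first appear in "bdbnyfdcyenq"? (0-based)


Input string: 'bdbnyfdcyenq'
Target: 'e'
Scanning left to right: s[0]='b', s[1]='d', s[2]='b', s[3]='n', s[4]='y', s[5]='f', s[6]='d', s[7]='c', s[8]='y', s[9]='e'
First match at index: 9


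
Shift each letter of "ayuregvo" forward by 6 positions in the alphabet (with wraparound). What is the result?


Input: 'ayuregvo', shift = 6
Operation: for each letter, (position + 6) mod 26
Mapping: 'a'(0+6=6)->'g', 'y'(24+6=30, 30 mod 26=4)->'e', 'u'(20+6=26, 26 mod 26=0)->'a', 'r'(17+6=23)->'x', 'e'(4+6=10)->'k', 'g'(6+6=12)->'m', 'v'(21+6=27, 27 mod 26=1)->'b', 'o'(14+6=20)->'u'
Result: geaxkmbu


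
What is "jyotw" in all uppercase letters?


Input string: 'jyotw'
Operation: convert each letter to uppercase
Mapping: 'j'->'J', 'y'->'Y', 'o'->'O', 't'->'T', 'w'->'W'
Result: JYOTW


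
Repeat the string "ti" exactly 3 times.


Input string: 'ti'
Operation: repeat 3 times
Concatenation: 'ti' + 'ti' + 'ti'
Result: tititi


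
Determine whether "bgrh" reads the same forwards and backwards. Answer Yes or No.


Input string: 'bgrh'
Reversed: 'hrgb'
Compare pairs: s[0]='b' vs s[3]='h' (mismatch), s[1]='g' vs s[2]='r' (mismatch)
Palindrome: No


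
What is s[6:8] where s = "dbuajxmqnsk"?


Input string: 'dbuajxmqnsk'
Operation: slice [6:8]
Extract characters: s[6]='m', s[7]='q'
Result: mq


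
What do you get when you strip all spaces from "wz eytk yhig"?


Input string: 'wz eytk yhig'
Operation: remove all spaces
Words: 'wz', 'eytk', 'yhig'
Join without spaces: wzeytkyhig


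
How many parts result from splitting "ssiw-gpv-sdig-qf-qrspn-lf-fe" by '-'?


Input string: 'ssiw-gpv-sdig-qf-qrspn-lf-fe'
Delimiter: '-'
Split result: 'ssiw', 'gpv', 'sdig', 'qf', 'qrspn', 'lf', 'fe'
Number of parts: 7


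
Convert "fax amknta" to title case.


Input string: 'fax amknta'
Operation: capitalize first letter of each word
Word transformations: 'fax'->'Fax', 'amknta'->'Amknta'
Result: Fax Amknta


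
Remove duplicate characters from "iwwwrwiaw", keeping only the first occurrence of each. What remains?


Input: 'iwwwrwiaw'
Operation: keep first occurrence of each character
Scan: s[0]='i' new -> keep; s[1]='w' new -> keep; s[2]='w' seen -> skip; s[3]='w' seen -> skip; s[4]='r' new -> keep; s[5]='w' seen -> skip; s[6]='i' seen -> skip; s[7]='a' new -> keep; s[8]='w' seen -> skip
Result: iwra


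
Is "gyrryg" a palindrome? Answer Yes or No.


Input string: 'gyrryg'
Reversed: 'gyrryg'
Compare pairs: s[0]='g' vs s[5]='g' (match), s[1]='y' vs s[4]='y' (match), s[2]='r' vs s[3]='r' (match)
Palindrome: Yes


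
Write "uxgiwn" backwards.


Input string: 'uxgiwn'
Operation: reverse character order
Original order: 'u' -> 'x' -> 'g' -> 'i' -> 'w' -> 'n'
Reversed order: 'n' -> 'w' -> 'i' -> 'g' -> 'x' -> 'u'
Result: nwigxu


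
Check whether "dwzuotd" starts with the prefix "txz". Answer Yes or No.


Input string: 'dwzuotd'
Prefix to check: 'txz'
First 3 characters of input: 'dwz'
Match: False
Result: No


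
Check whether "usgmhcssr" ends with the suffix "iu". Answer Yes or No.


Input string: 'usgmhcssr'
Suffix to check: 'iu'
Last 2 characters of input: 'sr'
Match: False
Result: No


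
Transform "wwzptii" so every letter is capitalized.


Input string: 'wwzptii'
Operation: convert each letter to uppercase
Mapping: 'w'->'W', 'w'->'W', 'z'->'Z', 'p'->'P', 't'->'T', 'i'->'I', 'i'->'I'
Result: WWZPTII


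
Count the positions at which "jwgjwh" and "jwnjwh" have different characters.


String 1: 'jwgjwh'
String 2: 'jwnjwh'
Compare each position: pos 0: 'j'=='j', pos 1: 'w'=='w', pos 2: 'g'!='n', pos 3: 'j'=='j', pos 4: 'w'=='w', pos 5: 'h'=='h'
Differing positions: 1
Hamming distance: 1


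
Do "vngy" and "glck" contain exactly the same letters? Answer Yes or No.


String 1: 'vngy' -> sorted: 'gnvy'
String 2: 'glck' -> sorted: 'cgkl'
Compare sorted forms: 'gnvy' != 'cgkl'
Anagram: No


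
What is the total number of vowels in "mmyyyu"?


Input string: 'mmyyyu'
Operation: count vowels (a, e, i, o, u)
Scan: s[0]='m', s[1]='m', s[2]='y', s[3]='y', s[4]='y', s[5]='u' (vowel)
Vowels found: 1
Result: 1


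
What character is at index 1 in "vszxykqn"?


Input string: 'vszxykqn'
Operation: get character at index 1
Index mapping: s[0]='v', s[1]='s'
Result: 's'


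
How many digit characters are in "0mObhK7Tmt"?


Input string: '0mObhK7Tmt'
Operation: count digit characters (0-9)
Scan: '0'(digit), 'm', 'O', 'b', 'h', 'K', '7'(digit), 'T', 'm', 't'
Digits found: 2
Result: 2


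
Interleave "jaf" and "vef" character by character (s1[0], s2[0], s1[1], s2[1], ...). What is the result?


String 1: 'jaf'
String 2: 'vef'
Operation: alternate characters
Pairs: 'j'+'v', 'a'+'e', 'f'+'f'
Result: jvaeff


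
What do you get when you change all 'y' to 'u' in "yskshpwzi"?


Input string: 'yskshpwzi'
Operation: replace 'y' with 'u'
Positions of 'y': 0
After replacement: uskshpwzi


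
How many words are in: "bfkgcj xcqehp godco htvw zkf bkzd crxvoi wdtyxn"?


Input string: 'bfkgcj xcqehp godco htvw zkf bkzd crxvoi wdtyxn'
Operation: split by spaces
Words found: 'bfkgcj', 'xcqehp', 'godco', 'htvw', 'zkf', 'bkzd', 'crxvoi', 'wdtyxn'
Word count: 8


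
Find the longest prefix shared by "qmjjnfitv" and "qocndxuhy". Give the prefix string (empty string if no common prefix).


String 1: 'qmjjnfitv'
String 2: 'qocndxuhy'
Compare position by position:
pos 0: 'q' vs 'q' match
pos 1: 'm' vs 'o' differ -> stop
Longest common prefix: "q" (length 1)


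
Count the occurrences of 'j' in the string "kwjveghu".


Input string: 'kwjveghu'
Target character: 'j'
Scan each position: s[2]='j'
Matches found at indices: 2
Total: 1


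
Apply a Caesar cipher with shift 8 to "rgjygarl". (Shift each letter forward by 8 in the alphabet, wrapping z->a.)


Input: 'rgjygarl', shift = 8
Operation: for each letter, (position + 8) mod 26
Mapping: 'r'(17+8=25)->'z', 'g'(6+8=14)->'o', 'j'(9+8=17)->'r', 'y'(24+8=32, 32 mod 26=6)->'g', 'g'(6+8=14)->'o', 'a'(0+8=8)->'i', 'r'(17+8=25)->'z', 'l'(11+8=19)->'t'
Result: zorgoizt


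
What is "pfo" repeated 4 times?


Input string: 'pfo'
Operation: repeat 4 times
Concatenation: 'pfo' + 'pfo' + 'pfo' + 'pfo'
Result: pfopfopfopfo


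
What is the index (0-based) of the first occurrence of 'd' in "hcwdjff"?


Input string: 'hcwdjff'
Target: 'd'
Scanning left to right: s[0]='h', s[1]='c', s[2]='w', s[3]='d'
First match at index: 3


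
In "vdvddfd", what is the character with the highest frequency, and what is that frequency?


Input: 'vdvddfd'
Operation: tally each character
Counts: 'd':4, 'f':1, 'v':2
Maximum: 'd' appears 4 times


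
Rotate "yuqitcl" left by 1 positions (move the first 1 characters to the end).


Input: 'yuqitcl', shift = 1
Operation: split at index 1 and swap parts
Front part s[0:1] = 'y'
Back part s[1:] = 'uqitcl'
Rotated = back + front = 'uqitcl' + 'y'
Result: uqitcly


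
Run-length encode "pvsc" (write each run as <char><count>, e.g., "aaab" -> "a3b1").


Input: 'pvsc'
Operation: identify consecutive runs
Runs: 'p' -> p1, 'v' -> v1, 's' -> s1, 'c' -> c1
Encoded: p1v1s1c1


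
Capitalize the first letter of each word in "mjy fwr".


Input string: 'mjy fwr'
Operation: capitalize first letter of each word
Word transformations: 'mjy'->'Mjy', 'fwr'->'Fwr'
Result: Mjy Fwr


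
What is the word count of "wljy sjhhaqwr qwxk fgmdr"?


Input string: 'wljy sjhhaqwr qwxk fgmdr'
Operation: split by spaces
Words found: 'wljy', 'sjhhaqwr', 'qwxk', 'fgmdr'
Word count: 4
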